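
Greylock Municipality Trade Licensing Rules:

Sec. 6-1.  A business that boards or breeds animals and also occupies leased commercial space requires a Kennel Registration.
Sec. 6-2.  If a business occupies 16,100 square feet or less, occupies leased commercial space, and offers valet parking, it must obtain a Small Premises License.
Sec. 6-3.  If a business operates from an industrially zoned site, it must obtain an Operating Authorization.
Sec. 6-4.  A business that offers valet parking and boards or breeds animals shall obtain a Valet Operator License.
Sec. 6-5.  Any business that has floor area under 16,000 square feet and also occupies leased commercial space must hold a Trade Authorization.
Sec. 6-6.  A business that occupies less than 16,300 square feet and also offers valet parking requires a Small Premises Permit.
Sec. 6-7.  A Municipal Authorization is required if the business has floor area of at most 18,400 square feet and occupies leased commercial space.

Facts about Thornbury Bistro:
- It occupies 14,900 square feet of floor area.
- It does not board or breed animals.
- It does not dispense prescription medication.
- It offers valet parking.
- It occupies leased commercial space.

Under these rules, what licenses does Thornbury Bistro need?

Municipal Authorization, Small Premises License, Small Premises Permit, Trade Authorization

Sec. 6-1. does not board or breed animals; occupies leased commercial space → Kennel Registration not required.
Sec. 6-2. floor area 14,900 square feet ≤ 16,100 square feet; occupies leased commercial space; offers valet parking → Small Premises License required.
Sec. 6-3. occupies leased commercial space (not: operates from an industrially zoned site) → Operating Authorization not required.
Sec. 6-4. offers valet parking; does not board or breed animals → Valet Operator License not required.
Sec. 6-5. floor area 14,900 square feet < 16,000 square feet; occupies leased commercial space → Trade Authorization required.
Sec. 6-6. floor area 14,900 square feet < 16,300 square feet; offers valet parking → Small Premises Permit required.
Sec. 6-7. floor area 14,900 square feet ≤ 18,400 square feet; occupies leased commercial space → Municipal Authorization required.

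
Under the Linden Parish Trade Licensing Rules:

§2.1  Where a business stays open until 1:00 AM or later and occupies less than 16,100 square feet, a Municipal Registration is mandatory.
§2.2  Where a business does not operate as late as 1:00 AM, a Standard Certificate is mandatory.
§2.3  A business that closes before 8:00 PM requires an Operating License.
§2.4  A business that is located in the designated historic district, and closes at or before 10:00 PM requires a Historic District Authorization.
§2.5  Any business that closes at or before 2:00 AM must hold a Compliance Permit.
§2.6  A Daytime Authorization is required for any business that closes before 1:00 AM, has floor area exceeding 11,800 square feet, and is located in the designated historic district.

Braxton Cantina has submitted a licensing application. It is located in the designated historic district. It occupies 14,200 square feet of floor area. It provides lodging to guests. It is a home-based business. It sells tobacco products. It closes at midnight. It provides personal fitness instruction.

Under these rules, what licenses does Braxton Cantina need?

§2.1 closes midnight, at/before 1:00 AM; floor area 14,200 square feet < 16,100 square feet → Municipal Registration not required.
§2.2 closes midnight, at/before 1:00 AM → Standard Certificate required.
§2.3 closes midnight, after 8:00 PM → Operating License not required.
§2.4 is located in the designated historic district; closes midnight, after 10:00 PM → Historic District Authorization not required.
§2.5 closes midnight, at/before 2:00 AM → Compliance Permit required.
§2.6 closes midnight, at/before 1:00 AM; floor area 14,200 square feet > 11,800 square feet; is located in the designated historic district → Daytime Authorization required.

Compliance Permit, Daytime Authorization, Standard Certificate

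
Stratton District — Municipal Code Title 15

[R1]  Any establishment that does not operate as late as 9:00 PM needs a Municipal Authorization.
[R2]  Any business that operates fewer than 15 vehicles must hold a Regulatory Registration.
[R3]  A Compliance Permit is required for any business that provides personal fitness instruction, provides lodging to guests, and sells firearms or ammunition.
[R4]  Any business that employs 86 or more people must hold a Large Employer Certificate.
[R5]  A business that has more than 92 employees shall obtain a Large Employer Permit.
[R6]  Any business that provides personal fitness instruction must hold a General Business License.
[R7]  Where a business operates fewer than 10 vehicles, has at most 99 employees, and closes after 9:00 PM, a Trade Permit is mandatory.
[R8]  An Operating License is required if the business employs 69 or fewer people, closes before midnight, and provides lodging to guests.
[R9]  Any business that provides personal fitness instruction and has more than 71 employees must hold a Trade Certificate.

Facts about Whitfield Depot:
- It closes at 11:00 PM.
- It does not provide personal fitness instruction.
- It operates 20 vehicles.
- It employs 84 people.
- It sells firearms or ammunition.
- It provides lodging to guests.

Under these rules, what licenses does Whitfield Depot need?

None

[R1] closes 11:00 PM, after 9:00 PM → Municipal Authorization not required.
[R2] vehicles 20 ≥ 15 → Regulatory Registration not required.
[R3] does not provide personal fitness instruction; provides lodging to guests; sells firearms or ammunition → Compliance Permit not required.
[R4] employees 84 < 86 → Large Employer Certificate not required.
[R5] employees 84 ≤ 92 → Large Employer Permit not required.
[R6] does not provide personal fitness instruction → General Business License not required.
[R7] vehicles 20 ≥ 10; employees 84 ≤ 99; closes 11:00 PM, after 9:00 PM → Trade Permit not required.
[R8] employees 84 > 69; closes 11:00 PM, at/before midnight; provides lodging to guests → Operating License not required.
[R9] does not provide personal fitness instruction; employees 84 > 71 → Trade Certificate not required.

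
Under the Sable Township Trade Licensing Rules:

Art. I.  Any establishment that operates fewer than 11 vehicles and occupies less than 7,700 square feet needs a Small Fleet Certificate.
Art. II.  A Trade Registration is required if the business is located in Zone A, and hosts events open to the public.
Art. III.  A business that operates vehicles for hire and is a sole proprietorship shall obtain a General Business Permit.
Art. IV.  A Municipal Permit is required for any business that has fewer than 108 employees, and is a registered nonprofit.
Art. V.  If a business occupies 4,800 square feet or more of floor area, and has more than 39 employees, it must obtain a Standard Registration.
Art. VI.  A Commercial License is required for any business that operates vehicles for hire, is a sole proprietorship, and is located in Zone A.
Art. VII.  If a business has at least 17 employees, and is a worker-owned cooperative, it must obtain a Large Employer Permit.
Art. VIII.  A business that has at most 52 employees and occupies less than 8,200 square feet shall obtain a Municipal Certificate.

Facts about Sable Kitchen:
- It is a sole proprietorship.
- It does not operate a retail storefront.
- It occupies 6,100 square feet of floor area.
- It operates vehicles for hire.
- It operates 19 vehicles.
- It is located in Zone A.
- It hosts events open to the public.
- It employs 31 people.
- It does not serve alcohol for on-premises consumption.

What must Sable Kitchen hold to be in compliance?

Commercial License, General Business Permit, Municipal Certificate, Trade Registration

Art. I. vehicles 19 ≥ 11; floor area 6,100 square feet < 7,700 square feet → Small Fleet Certificate not required.
Art. II. is located in Zone A; hosts events open to the public → Trade Registration required.
Art. III. operates vehicles for hire; is a sole proprietorship → General Business Permit required.
Art. IV. employees 31 < 108; is a sole proprietorship (not: is a registered nonprofit) → Municipal Permit not required.
Art. V. floor area 6,100 square feet ≥ 4,800 square feet; employees 31 ≤ 39 → Standard Registration not required.
Art. VI. operates vehicles for hire; is a sole proprietorship; is located in Zone A → Commercial License required.
Art. VII. employees 31 ≥ 17; is a sole proprietorship (not: is a worker-owned cooperative) → Large Employer Permit not required.
Art. VIII. employees 31 ≤ 52; floor area 6,100 square feet < 8,200 square feet → Municipal Certificate required.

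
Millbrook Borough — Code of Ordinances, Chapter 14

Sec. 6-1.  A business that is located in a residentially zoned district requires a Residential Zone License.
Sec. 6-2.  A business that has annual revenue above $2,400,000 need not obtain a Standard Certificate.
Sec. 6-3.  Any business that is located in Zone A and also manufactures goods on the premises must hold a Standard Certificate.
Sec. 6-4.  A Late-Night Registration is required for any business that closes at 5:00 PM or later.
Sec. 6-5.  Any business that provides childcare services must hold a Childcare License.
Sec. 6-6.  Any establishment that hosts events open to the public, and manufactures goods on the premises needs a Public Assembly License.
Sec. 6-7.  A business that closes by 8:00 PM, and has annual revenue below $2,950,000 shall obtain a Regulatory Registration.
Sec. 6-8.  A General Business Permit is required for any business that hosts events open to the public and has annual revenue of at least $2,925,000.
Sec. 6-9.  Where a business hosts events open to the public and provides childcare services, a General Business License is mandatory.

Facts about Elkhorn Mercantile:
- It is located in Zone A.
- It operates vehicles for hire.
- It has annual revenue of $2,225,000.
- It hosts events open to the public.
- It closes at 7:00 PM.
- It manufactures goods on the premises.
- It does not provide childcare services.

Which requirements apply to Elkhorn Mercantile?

Sec. 6-1. is located in Zone A (not: is located in a residentially zoned district) → Residential Zone License not required.
Sec. 6-2. revenue $2,225,000 ≤ $2,400,000 → Standard Certificate exemption does not apply.
Sec. 6-3. is located in Zone A; manufactures goods on the premises → Standard Certificate required.
Sec. 6-4. closes 7:00 PM, after 5:00 PM → Late-Night Registration required.
Sec. 6-5. does not provide childcare services → Childcare License not required.
Sec. 6-6. hosts events open to the public; manufactures goods on the premises → Public Assembly License required.
Sec. 6-7. closes 7:00 PM, at/before 8:00 PM; revenue $2,225,000 < $2,950,000 → Regulatory Registration required.
Sec. 6-8. hosts events open to the public; revenue $2,225,000 < $2,925,000 → General Business Permit not required.
Sec. 6-9. hosts events open to the public; does not provide childcare services → General Business License not required.

Late-Night Registration, Public Assembly License, Regulatory Registration, Standard Certificate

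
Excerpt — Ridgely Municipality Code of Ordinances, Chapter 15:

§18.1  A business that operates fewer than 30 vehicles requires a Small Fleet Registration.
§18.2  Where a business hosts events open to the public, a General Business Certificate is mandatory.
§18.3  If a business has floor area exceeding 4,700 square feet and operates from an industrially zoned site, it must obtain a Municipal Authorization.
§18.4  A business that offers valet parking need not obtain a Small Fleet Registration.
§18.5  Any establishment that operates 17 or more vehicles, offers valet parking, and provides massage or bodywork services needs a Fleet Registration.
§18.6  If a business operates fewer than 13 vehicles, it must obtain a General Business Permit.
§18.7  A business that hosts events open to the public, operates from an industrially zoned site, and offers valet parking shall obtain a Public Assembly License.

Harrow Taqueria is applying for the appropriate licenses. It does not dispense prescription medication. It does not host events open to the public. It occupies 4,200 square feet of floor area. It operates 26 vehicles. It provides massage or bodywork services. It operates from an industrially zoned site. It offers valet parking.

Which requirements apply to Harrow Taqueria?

Fleet Registration

§18.1 vehicles 26 < 30 → Small Fleet Registration required.
§18.2 does not host events open to the public → General Business Certificate not required.
§18.3 floor area 4,200 square feet ≤ 4,700 square feet; operates from an industrially zoned site → Municipal Authorization not required.
§18.4 offers valet parking → exempt from Small Fleet Registration.
§18.5 vehicles 26 ≥ 17; offers valet parking; provides massage or bodywork services → Fleet Registration required.
§18.6 vehicles 26 ≥ 13 → General Business Permit not required.
§18.7 does not host events open to the public; operates from an industrially zoned site; offers valet parking → Public Assembly License not required.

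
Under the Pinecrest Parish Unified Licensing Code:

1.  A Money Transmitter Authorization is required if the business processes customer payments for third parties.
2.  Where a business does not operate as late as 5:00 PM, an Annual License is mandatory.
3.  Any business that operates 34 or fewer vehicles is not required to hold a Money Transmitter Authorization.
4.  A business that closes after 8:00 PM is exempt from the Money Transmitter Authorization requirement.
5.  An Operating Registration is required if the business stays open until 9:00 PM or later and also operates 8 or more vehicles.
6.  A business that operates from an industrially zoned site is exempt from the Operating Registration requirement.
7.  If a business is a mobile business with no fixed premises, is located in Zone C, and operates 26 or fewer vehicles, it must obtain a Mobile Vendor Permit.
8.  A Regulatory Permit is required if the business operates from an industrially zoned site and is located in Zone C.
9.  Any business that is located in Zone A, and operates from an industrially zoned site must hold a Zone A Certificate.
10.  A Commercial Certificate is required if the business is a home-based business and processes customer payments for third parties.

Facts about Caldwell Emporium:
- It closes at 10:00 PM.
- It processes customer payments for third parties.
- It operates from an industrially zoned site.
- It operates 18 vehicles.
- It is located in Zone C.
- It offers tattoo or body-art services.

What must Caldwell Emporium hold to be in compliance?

Regulatory Permit

1. processes customer payments for third parties → Money Transmitter Authorization required.
2. closes 10:00 PM, after 5:00 PM → Annual License not required.
3. vehicles 18 ≤ 34 → exempt from Money Transmitter Authorization.
4. closes 10:00 PM, after 8:00 PM → exempt from Money Transmitter Authorization.
5. closes 10:00 PM, after 9:00 PM; vehicles 18 ≥ 8 → Operating Registration required.
6. operates from an industrially zoned site → exempt from Operating Registration.
7. operates from an industrially zoned site (not: is a mobile business with no fixed premises); is located in Zone C; vehicles 18 ≤ 26 → Mobile Vendor Permit not required.
8. operates from an industrially zoned site; is located in Zone C → Regulatory Permit required.
9. is located in Zone C (not: is located in Zone A); operates from an industrially zoned site → Zone A Certificate not required.
10. operates from an industrially zoned site (not: is a home-based business); processes customer payments for third parties → Commercial Certificate not required.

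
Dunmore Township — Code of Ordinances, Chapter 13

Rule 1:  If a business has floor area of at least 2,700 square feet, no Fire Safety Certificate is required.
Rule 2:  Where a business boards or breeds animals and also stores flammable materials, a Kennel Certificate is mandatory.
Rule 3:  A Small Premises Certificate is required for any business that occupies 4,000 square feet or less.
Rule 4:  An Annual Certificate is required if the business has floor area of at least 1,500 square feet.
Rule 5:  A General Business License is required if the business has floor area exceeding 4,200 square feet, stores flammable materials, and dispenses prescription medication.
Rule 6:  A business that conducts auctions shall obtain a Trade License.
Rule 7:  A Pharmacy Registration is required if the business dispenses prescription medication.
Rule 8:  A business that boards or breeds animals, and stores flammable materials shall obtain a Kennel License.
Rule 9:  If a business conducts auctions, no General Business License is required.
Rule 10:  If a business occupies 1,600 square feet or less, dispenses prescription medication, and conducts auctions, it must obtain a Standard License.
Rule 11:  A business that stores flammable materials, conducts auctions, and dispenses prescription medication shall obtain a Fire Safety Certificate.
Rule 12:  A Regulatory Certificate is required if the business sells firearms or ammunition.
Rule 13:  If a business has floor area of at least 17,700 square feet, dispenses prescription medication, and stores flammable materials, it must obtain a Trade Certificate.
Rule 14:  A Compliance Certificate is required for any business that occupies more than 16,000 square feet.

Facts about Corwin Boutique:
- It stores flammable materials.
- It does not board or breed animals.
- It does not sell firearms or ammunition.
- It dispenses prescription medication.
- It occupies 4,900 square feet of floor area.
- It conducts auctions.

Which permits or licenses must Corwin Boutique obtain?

Annual Certificate, Pharmacy Registration, Trade License

Rule 1: floor area 4,900 square feet ≥ 2,700 square feet → exempt from Fire Safety Certificate.
Rule 2: does not board or breed animals; stores flammable materials → Kennel Certificate not required.
Rule 3: floor area 4,900 square feet > 4,000 square feet → Small Premises Certificate not required.
Rule 4: floor area 4,900 square feet ≥ 1,500 square feet → Annual Certificate required.
Rule 5: floor area 4,900 square feet > 4,200 square feet; stores flammable materials; dispenses prescription medication → General Business License required.
Rule 6: conducts auctions → Trade License required.
Rule 7: dispenses prescription medication → Pharmacy Registration required.
Rule 8: does not board or breed animals; stores flammable materials → Kennel License not required.
Rule 9: conducts auctions → exempt from General Business License.
Rule 10: floor area 4,900 square feet > 1,600 square feet; dispenses prescription medication; conducts auctions → Standard License not required.
Rule 11: stores flammable materials; conducts auctions; dispenses prescription medication → Fire Safety Certificate required.
Rule 12: does not sell firearms or ammunition → Regulatory Certificate not required.
Rule 13: floor area 4,900 square feet < 17,700 square feet; dispenses prescription medication; stores flammable materials → Trade Certificate not required.
Rule 14: floor area 4,900 square feet ≤ 16,000 square feet → Compliance Certificate not required.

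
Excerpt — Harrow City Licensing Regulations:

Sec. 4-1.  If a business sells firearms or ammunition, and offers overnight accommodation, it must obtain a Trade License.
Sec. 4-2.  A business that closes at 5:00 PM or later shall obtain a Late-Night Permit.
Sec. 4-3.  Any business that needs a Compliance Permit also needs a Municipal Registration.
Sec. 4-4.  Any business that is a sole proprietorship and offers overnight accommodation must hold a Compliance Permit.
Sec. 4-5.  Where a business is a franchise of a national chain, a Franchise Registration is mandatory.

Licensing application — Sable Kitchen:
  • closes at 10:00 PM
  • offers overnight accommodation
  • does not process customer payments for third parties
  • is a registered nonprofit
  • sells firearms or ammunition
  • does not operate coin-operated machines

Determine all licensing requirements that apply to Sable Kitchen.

Late-Night Permit, Trade License

Sec. 4-1. sells firearms or ammunition; offers overnight accommodation → Trade License required.
Sec. 4-2. closes 10:00 PM, after 5:00 PM → Late-Night Permit required.
Sec. 4-3. Compliance Permit is not required → no effect.
Sec. 4-4. is a registered nonprofit (not: is a sole proprietorship); offers overnight accommodation → Compliance Permit not required.
Sec. 4-5. is a registered nonprofit (not: is a franchise of a national chain) → Franchise Registration not required.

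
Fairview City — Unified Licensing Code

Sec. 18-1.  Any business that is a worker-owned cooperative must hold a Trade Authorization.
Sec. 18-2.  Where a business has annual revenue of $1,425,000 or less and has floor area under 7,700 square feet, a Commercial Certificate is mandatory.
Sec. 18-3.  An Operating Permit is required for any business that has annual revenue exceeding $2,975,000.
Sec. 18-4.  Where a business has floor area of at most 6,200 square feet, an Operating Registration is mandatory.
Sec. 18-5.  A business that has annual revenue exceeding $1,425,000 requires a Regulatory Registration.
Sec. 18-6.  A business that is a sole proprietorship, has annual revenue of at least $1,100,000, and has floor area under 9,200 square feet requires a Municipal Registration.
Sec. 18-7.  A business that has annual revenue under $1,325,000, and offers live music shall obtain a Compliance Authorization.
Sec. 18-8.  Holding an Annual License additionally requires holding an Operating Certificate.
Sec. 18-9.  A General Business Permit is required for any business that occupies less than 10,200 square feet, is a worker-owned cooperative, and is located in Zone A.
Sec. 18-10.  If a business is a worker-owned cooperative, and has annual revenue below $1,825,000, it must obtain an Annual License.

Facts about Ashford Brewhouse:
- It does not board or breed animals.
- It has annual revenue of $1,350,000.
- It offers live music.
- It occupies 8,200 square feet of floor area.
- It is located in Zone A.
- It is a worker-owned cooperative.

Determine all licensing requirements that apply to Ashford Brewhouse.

Annual License, General Business Permit, Operating Certificate, Trade Authorization

Sec. 18-1. is a worker-owned cooperative → Trade Authorization required.
Sec. 18-2. revenue $1,350,000 ≤ $1,425,000; floor area 8,200 square feet ≥ 7,700 square feet → Commercial Certificate not required.
Sec. 18-3. revenue $1,350,000 ≤ $2,975,000 → Operating Permit not required.
Sec. 18-4. floor area 8,200 square feet > 6,200 square feet → Operating Registration not required.
Sec. 18-5. revenue $1,350,000 ≤ $1,425,000 → Regulatory Registration not required.
Sec. 18-6. is a worker-owned cooperative (not: is a sole proprietorship); revenue $1,350,000 ≥ $1,100,000; floor area 8,200 square feet < 9,200 square feet → Municipal Registration not required.
Sec. 18-7. revenue $1,350,000 ≥ $1,325,000; offers live music → Compliance Authorization not required.
Sec. 18-8. Annual License is required → Operating Certificate also required.
Sec. 18-9. floor area 8,200 square feet < 10,200 square feet; is a worker-owned cooperative; is located in Zone A → General Business Permit required.
Sec. 18-10. is a worker-owned cooperative; revenue $1,350,000 < $1,825,000 → Annual License required.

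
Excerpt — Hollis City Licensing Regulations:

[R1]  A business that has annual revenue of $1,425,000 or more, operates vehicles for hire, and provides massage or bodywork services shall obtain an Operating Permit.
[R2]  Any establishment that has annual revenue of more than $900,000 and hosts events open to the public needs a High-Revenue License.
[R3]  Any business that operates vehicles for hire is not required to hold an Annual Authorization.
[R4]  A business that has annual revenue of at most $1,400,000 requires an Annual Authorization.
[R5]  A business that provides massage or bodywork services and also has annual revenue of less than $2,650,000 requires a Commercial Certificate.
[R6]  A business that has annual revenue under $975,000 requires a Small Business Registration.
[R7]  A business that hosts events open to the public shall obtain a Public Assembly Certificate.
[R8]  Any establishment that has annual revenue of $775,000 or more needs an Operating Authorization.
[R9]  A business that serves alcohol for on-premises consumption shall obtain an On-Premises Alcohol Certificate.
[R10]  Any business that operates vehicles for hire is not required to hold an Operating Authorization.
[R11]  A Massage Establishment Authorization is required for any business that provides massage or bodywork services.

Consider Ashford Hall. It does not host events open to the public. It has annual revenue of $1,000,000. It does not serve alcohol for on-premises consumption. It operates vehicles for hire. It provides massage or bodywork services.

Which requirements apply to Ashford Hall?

Commercial Certificate, Massage Establishment Authorization

[R1] revenue $1,000,000 < $1,425,000; operates vehicles for hire; provides massage or bodywork services → Operating Permit not required.
[R2] revenue $1,000,000 > $900,000; does not host events open to the public → High-Revenue License not required.
[R3] operates vehicles for hire → exempt from Annual Authorization.
[R4] revenue $1,000,000 ≤ $1,400,000 → Annual Authorization required.
[R5] provides massage or bodywork services; revenue $1,000,000 < $2,650,000 → Commercial Certificate required.
[R6] revenue $1,000,000 ≥ $975,000 → Small Business Registration not required.
[R7] does not host events open to the public → Public Assembly Certificate not required.
[R8] revenue $1,000,000 ≥ $775,000 → Operating Authorization required.
[R9] does not serve alcohol for on-premises consumption → On-Premises Alcohol Certificate not required.
[R10] operates vehicles for hire → exempt from Operating Authorization.
[R11] provides massage or bodywork services → Massage Establishment Authorization required.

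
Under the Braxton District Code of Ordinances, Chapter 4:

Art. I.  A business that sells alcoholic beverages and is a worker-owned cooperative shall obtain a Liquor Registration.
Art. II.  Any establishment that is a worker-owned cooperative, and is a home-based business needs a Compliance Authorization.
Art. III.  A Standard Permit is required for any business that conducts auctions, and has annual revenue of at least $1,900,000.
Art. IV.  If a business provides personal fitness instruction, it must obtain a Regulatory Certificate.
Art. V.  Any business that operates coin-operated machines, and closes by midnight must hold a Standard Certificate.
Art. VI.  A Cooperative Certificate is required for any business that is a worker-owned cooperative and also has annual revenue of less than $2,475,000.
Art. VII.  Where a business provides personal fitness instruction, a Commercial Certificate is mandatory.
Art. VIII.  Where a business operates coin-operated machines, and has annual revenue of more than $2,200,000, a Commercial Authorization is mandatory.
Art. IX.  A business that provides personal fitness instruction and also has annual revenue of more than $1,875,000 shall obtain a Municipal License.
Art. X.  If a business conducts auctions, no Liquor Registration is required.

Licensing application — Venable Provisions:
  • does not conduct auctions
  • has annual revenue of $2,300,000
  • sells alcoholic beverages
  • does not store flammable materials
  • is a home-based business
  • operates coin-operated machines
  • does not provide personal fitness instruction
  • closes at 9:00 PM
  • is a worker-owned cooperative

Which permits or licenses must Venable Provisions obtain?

Art. I. sells alcoholic beverages; is a worker-owned cooperative → Liquor Registration required.
Art. II. is a worker-owned cooperative; is a home-based business → Compliance Authorization required.
Art. III. does not conduct auctions; revenue $2,300,000 ≥ $1,900,000 → Standard Permit not required.
Art. IV. does not provide personal fitness instruction → Regulatory Certificate not required.
Art. V. operates coin-operated machines; closes 9:00 PM, at/before midnight → Standard Certificate required.
Art. VI. is a worker-owned cooperative; revenue $2,300,000 < $2,475,000 → Cooperative Certificate required.
Art. VII. does not provide personal fitness instruction → Commercial Certificate not required.
Art. VIII. operates coin-operated machines; revenue $2,300,000 > $2,200,000 → Commercial Authorization required.
Art. IX. does not provide personal fitness instruction; revenue $2,300,000 > $1,875,000 → Municipal License not required.
Art. X. does not conduct auctions → Liquor Registration exemption does not apply.

Commercial Authorization, Compliance Authorization, Cooperative Certificate, Liquor Registration, Standard Certificate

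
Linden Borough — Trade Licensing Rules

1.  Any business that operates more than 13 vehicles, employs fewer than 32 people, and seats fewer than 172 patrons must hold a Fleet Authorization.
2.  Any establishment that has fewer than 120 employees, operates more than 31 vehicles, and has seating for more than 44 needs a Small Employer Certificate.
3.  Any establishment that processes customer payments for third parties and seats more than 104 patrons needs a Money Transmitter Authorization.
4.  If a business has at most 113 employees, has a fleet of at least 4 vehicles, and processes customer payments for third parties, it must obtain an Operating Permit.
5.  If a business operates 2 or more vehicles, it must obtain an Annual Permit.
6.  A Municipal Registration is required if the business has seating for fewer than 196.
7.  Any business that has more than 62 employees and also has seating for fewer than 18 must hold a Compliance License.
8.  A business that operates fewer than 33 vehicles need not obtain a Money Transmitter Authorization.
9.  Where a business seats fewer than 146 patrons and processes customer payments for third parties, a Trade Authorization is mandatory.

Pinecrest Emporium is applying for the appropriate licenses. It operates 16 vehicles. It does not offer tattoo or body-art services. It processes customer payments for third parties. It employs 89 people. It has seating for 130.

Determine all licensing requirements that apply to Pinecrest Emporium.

1. vehicles 16 > 13; employees 89 ≥ 32; seating 130 < 172 → Fleet Authorization not required.
2. employees 89 < 120; vehicles 16 ≤ 31; seating 130 > 44 → Small Employer Certificate not required.
3. processes customer payments for third parties; seating 130 > 104 → Money Transmitter Authorization required.
4. employees 89 ≤ 113; vehicles 16 ≥ 4; processes customer payments for third parties → Operating Permit required.
5. vehicles 16 ≥ 2 → Annual Permit required.
6. seating 130 < 196 → Municipal Registration required.
7. employees 89 > 62; seating 130 ≥ 18 → Compliance License not required.
8. vehicles 16 < 33 → exempt from Money Transmitter Authorization.
9. seating 130 < 146; processes customer payments for third parties → Trade Authorization required.

Annual Permit, Municipal Registration, Operating Permit, Trade Authorization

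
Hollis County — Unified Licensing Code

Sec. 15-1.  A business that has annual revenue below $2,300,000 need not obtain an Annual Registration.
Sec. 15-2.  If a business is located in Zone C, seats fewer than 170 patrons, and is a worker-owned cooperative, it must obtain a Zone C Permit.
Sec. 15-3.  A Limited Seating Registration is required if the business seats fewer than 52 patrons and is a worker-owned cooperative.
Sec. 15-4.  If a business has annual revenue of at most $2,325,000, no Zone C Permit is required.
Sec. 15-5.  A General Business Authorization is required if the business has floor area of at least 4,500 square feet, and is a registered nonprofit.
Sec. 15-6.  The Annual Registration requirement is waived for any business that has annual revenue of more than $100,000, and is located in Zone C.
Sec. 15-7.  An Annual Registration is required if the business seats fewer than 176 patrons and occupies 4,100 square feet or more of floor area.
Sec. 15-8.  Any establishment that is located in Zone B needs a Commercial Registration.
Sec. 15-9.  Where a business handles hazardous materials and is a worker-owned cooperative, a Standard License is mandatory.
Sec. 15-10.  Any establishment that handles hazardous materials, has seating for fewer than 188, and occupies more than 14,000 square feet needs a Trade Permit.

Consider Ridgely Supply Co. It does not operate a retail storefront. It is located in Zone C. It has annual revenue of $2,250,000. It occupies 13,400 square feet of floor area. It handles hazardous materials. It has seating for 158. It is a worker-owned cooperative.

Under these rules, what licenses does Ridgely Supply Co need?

Sec. 15-1. revenue $2,250,000 < $2,300,000 → exempt from Annual Registration.
Sec. 15-2. is located in Zone C; seating 158 < 170; is a worker-owned cooperative → Zone C Permit required.
Sec. 15-3. seating 158 ≥ 52; is a worker-owned cooperative → Limited Seating Registration not required.
Sec. 15-4. revenue $2,250,000 ≤ $2,325,000 → exempt from Zone C Permit.
Sec. 15-5. floor area 13,400 square feet ≥ 4,500 square feet; is a worker-owned cooperative (not: is a registered nonprofit) → General Business Authorization not required.
Sec. 15-6. revenue $2,250,000 > $100,000; is located in Zone C → exempt from Annual Registration.
Sec. 15-7. seating 158 < 176; floor area 13,400 square feet ≥ 4,100 square feet → Annual Registration required.
Sec. 15-8. is located in Zone C (not: is located in Zone B) → Commercial Registration not required.
Sec. 15-9. handles hazardous materials; is a worker-owned cooperative → Standard License required.
Sec. 15-10. handles hazardous materials; seating 158 < 188; floor area 13,400 square feet ≤ 14,000 square feet → Trade Permit not required.

Standard License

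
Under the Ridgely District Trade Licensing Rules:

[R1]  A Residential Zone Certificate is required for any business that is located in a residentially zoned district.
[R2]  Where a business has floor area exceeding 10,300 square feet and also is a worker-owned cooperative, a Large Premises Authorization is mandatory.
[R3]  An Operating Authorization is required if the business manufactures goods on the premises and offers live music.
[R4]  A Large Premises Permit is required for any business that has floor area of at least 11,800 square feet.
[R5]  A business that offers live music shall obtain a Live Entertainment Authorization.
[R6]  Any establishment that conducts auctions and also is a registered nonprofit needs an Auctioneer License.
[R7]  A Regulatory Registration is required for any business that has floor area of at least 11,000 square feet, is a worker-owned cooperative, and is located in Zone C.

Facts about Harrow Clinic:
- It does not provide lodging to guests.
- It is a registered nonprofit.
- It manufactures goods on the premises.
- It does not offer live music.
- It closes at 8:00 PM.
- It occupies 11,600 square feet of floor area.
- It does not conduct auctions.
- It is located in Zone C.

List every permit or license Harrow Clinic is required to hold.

None

[R1] is located in Zone C (not: is located in a residentially zoned district) → Residential Zone Certificate not required.
[R2] floor area 11,600 square feet > 10,300 square feet; is a registered nonprofit (not: is a worker-owned cooperative) → Large Premises Authorization not required.
[R3] manufactures goods on the premises; does not offer live music → Operating Authorization not required.
[R4] floor area 11,600 square feet < 11,800 square feet → Large Premises Permit not required.
[R5] does not offer live music → Live Entertainment Authorization not required.
[R6] does not conduct auctions; is a registered nonprofit → Auctioneer License not required.
[R7] floor area 11,600 square feet ≥ 11,000 square feet; is a registered nonprofit (not: is a worker-owned cooperative); is located in Zone C → Regulatory Registration not required.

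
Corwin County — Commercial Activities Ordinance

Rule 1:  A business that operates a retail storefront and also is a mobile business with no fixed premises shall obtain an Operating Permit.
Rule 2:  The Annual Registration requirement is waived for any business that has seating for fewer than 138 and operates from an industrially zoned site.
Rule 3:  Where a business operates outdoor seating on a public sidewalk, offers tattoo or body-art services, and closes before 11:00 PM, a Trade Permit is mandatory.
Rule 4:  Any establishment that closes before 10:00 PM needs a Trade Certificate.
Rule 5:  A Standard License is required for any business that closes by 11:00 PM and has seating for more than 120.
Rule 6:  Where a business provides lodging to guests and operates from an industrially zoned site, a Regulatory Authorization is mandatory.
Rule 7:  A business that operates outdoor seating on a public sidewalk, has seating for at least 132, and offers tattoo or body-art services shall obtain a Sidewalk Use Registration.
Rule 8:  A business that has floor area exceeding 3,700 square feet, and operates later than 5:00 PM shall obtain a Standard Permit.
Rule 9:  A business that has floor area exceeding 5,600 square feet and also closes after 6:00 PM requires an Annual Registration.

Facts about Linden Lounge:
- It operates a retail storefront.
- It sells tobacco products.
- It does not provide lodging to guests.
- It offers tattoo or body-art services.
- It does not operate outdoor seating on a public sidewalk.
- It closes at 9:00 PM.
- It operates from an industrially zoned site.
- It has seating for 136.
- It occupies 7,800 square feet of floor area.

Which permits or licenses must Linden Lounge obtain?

Rule 1: operates a retail storefront; operates from an industrially zoned site (not: is a mobile business with no fixed premises) → Operating Permit not required.
Rule 2: seating 136 < 138; operates from an industrially zoned site → exempt from Annual Registration.
Rule 3: does not operate outdoor seating on a public sidewalk; offers tattoo or body-art services; closes 9:00 PM, at/before 11:00 PM → Trade Permit not required.
Rule 4: closes 9:00 PM, at/before 10:00 PM → Trade Certificate required.
Rule 5: closes 9:00 PM, at/before 11:00 PM; seating 136 > 120 → Standard License required.
Rule 6: does not provide lodging to guests; operates from an industrially zoned site → Regulatory Authorization not required.
Rule 7: does not operate outdoor seating on a public sidewalk; seating 136 ≥ 132; offers tattoo or body-art services → Sidewalk Use Registration not required.
Rule 8: floor area 7,800 square feet > 3,700 square feet; closes 9:00 PM, after 5:00 PM → Standard Permit required.
Rule 9: floor area 7,800 square feet > 5,600 square feet; closes 9:00 PM, after 6:00 PM → Annual Registration required.

Standard License, Standard Permit, Trade Certificate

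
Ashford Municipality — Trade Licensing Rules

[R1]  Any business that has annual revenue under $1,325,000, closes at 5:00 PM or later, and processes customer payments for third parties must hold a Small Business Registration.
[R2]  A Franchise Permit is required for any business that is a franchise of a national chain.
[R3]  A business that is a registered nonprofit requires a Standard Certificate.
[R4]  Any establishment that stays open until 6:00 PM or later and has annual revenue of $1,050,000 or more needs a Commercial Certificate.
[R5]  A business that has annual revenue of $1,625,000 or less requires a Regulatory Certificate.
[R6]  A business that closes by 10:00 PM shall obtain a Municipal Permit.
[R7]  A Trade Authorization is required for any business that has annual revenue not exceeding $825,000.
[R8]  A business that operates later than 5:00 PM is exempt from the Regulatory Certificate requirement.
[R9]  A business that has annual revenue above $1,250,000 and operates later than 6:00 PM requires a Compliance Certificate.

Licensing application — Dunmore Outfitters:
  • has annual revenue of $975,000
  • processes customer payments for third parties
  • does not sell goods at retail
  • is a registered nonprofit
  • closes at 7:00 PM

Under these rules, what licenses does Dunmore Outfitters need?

[R1] revenue $975,000 < $1,325,000; closes 7:00 PM, after 5:00 PM; processes customer payments for third parties → Small Business Registration required.
[R2] is a registered nonprofit (not: is a franchise of a national chain) → Franchise Permit not required.
[R3] is a registered nonprofit → Standard Certificate required.
[R4] closes 7:00 PM, after 6:00 PM; revenue $975,000 < $1,050,000 → Commercial Certificate not required.
[R5] revenue $975,000 ≤ $1,625,000 → Regulatory Certificate required.
[R6] closes 7:00 PM, at/before 10:00 PM → Municipal Permit required.
[R7] revenue $975,000 > $825,000 → Trade Authorization not required.
[R8] closes 7:00 PM, after 5:00 PM → exempt from Regulatory Certificate.
[R9] revenue $975,000 ≤ $1,250,000; closes 7:00 PM, after 6:00 PM → Compliance Certificate not required.

Municipal Permit, Small Business Registration, Standard Certificate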